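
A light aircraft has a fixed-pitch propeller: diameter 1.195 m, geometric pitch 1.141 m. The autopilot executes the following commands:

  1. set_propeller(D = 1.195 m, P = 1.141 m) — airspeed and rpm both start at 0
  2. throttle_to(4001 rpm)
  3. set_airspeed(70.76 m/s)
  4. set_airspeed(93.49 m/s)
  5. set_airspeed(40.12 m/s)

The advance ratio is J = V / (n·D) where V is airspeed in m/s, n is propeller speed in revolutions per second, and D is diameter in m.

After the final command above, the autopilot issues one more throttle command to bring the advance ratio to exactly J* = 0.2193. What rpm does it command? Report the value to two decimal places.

rpm = 9185.56

set_propeller: D = 1.195 m, P = 1.141 m (p = P/D = 0.954812); state ← (V=0, rpm=0)
throttle_to(4001): rpm ← 4001
set_airspeed(70.76): V ← 70.76 m/s
set_airspeed(93.49): V ← 93.49 m/s
set_airspeed(40.12): V ← 40.12 m/s
final state: V = 40.12 m/s, rpm = 4001 → n = rpm/60 = 66.683333 rev/s
target J* = 0.2193; solve J* = V/(n·D) for n: n = V/(J*·D) = 40.12/(0.2193 × 1.195) = 153.092666 rev/s
rpm = 60·n = 9185.559988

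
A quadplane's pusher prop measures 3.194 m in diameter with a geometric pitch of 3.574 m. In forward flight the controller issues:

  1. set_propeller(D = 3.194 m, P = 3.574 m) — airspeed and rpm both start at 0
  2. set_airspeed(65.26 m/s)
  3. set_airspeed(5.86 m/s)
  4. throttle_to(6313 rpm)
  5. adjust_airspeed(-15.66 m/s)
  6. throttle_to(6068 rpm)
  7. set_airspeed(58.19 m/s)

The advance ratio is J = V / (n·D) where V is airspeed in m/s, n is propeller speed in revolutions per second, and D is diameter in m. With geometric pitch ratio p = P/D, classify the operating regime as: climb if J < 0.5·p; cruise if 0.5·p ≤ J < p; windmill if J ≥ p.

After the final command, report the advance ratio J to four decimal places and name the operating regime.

set_propeller: D = 3.194 m, P = 3.574 m (p = P/D = 1.118973); state ← (V=0, rpm=0)
set_airspeed(65.26): V ← 65.26 m/s
set_airspeed(5.86): V ← 5.86 m/s
throttle_to(6313): rpm ← 6313
adjust_airspeed(-15.66): V ← 5.86 -15.66 = -9.8 m/s
throttle_to(6068): rpm ← 6068
set_airspeed(58.19): V ← 58.19 m/s
final state: V = 58.19 m/s, rpm = 6068 → n = rpm/60 = 101.133333 rev/s
J = V / (n·D) = 58.19 / (101.133333 × 3.194) = 0.180144
regime bands: climb J<0.5595 | cruise [0.5595, 1.1190) | windmill J≥1.1190
J = 0.1801 → climb

J = 0.1801, regime = climb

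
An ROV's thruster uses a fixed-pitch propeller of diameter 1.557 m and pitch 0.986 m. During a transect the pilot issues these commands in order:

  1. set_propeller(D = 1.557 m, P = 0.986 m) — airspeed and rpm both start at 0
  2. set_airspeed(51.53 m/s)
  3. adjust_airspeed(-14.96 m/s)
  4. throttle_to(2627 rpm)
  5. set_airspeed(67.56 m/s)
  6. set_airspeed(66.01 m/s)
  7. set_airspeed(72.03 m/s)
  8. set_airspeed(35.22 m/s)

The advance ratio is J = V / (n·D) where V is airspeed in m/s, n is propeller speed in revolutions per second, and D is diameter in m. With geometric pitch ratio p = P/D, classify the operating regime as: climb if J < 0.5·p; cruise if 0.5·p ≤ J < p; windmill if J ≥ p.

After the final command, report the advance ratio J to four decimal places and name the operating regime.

J = 0.5166, regime = cruise

set_propeller: D = 1.557 m, P = 0.986 m (p = P/D = 0.633269); state ← (V=0, rpm=0)
set_airspeed(51.53): V ← 51.53 m/s
adjust_airspeed(-14.96): V ← 51.53 -14.96 = 36.57 m/s
throttle_to(2627): rpm ← 2627
set_airspeed(67.56): V ← 67.56 m/s
set_airspeed(66.01): V ← 66.01 m/s
set_airspeed(72.03): V ← 72.03 m/s
set_airspeed(35.22): V ← 35.22 m/s
final state: V = 35.22 m/s, rpm = 2627 → n = rpm/60 = 43.783333 rev/s
J = V / (n·D) = 35.22 / (43.783333 × 1.557) = 0.516645
regime bands: climb J<0.3166 | cruise [0.3166, 0.6333) | windmill J≥0.6333
J = 0.5166 → cruise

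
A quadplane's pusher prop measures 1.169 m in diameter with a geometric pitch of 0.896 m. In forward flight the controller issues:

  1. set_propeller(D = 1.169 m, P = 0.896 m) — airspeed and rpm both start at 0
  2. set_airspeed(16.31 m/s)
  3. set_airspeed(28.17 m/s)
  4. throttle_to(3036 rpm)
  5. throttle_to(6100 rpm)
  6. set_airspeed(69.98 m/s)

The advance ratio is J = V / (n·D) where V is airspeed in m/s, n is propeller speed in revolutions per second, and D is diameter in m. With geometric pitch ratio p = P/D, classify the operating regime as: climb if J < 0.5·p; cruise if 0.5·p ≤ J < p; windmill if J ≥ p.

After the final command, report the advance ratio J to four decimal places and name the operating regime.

set_propeller: D = 1.169 m, P = 0.896 m (p = P/D = 0.766467); state ← (V=0, rpm=0)
set_airspeed(16.31): V ← 16.31 m/s
set_airspeed(28.17): V ← 28.17 m/s
throttle_to(3036): rpm ← 3036
throttle_to(6100): rpm ← 6100
set_airspeed(69.98): V ← 69.98 m/s
final state: V = 69.98 m/s, rpm = 6100 → n = rpm/60 = 101.666667 rev/s
J = V / (n·D) = 69.98 / (101.666667 × 1.169) = 0.588818
regime bands: climb J<0.3832 | cruise [0.3832, 0.7665) | windmill J≥0.7665
J = 0.5888 → cruise

J = 0.5888, regime = cruise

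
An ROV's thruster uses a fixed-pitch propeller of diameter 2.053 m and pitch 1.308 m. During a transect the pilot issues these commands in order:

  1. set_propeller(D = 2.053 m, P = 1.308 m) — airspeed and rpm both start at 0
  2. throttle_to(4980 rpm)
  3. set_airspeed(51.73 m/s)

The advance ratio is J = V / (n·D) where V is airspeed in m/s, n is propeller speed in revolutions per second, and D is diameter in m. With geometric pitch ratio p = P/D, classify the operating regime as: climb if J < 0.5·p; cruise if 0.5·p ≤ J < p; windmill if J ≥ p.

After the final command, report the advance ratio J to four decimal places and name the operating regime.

J = 0.3036, regime = climb

set_propeller: D = 2.053 m, P = 1.308 m (p = P/D = 0.637116); state ← (V=0, rpm=0)
throttle_to(4980): rpm ← 4980
set_airspeed(51.73): V ← 51.73 m/s
final state: V = 51.73 m/s, rpm = 4980 → n = rpm/60 = 83.000000 rev/s
J = V / (n·D) = 51.73 / (83.000000 × 2.053) = 0.303582
regime bands: climb J<0.3186 | cruise [0.3186, 0.6371) | windmill J≥0.6371
J = 0.3036 → climb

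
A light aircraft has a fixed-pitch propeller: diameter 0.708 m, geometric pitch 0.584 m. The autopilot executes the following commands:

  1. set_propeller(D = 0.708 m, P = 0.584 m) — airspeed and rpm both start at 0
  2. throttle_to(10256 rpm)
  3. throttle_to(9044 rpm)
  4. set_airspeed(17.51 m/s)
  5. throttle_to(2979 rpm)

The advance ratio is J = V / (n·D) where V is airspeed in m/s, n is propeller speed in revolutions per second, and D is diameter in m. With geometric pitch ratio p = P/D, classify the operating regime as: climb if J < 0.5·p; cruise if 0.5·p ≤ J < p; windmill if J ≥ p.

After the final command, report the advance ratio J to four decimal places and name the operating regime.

J = 0.4981, regime = cruise

set_propeller: D = 0.708 m, P = 0.584 m (p = P/D = 0.824859); state ← (V=0, rpm=0)
throttle_to(10256): rpm ← 10256
throttle_to(9044): rpm ← 9044
set_airspeed(17.51): V ← 17.51 m/s
throttle_to(2979): rpm ← 2979
final state: V = 17.51 m/s, rpm = 2979 → n = rpm/60 = 49.650000 rev/s
J = V / (n·D) = 17.51 / (49.650000 × 0.708) = 0.498120
regime bands: climb J<0.4124 | cruise [0.4124, 0.8249) | windmill J≥0.8249
J = 0.4981 → cruise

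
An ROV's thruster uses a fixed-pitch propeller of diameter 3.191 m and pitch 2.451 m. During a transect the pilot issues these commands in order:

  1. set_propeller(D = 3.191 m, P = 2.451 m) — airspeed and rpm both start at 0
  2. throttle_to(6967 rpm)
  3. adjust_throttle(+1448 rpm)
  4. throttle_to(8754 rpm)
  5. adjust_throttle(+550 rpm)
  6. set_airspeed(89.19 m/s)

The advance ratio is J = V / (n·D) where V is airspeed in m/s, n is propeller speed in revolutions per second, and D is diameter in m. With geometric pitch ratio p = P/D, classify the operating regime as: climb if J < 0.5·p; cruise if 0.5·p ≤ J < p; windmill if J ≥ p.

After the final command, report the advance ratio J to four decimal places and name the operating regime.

set_propeller: D = 3.191 m, P = 2.451 m (p = P/D = 0.768098); state ← (V=0, rpm=0)
throttle_to(6967): rpm ← 6967
adjust_throttle(+1448): rpm ← 6967 +1448 = 8415
throttle_to(8754): rpm ← 8754
adjust_throttle(+550): rpm ← 8754 +550 = 9304
set_airspeed(89.19): V ← 89.19 m/s
final state: V = 89.19 m/s, rpm = 9304 → n = rpm/60 = 155.066667 rev/s
J = V / (n·D) = 89.19 / (155.066667 × 3.191) = 0.180248
regime bands: climb J<0.3840 | cruise [0.3840, 0.7681) | windmill J≥0.7681
J = 0.1802 → climb

J = 0.1802, regime = climb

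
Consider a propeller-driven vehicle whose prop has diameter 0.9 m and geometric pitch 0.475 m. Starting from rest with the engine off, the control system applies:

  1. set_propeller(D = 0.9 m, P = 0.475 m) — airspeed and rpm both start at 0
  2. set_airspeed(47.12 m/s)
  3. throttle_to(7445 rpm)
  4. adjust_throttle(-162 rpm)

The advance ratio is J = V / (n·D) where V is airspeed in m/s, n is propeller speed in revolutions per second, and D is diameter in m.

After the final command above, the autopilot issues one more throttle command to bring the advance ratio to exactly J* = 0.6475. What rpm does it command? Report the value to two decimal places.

set_propeller: D = 0.9 m, P = 0.475 m (p = P/D = 0.527778); state ← (V=0, rpm=0)
set_airspeed(47.12): V ← 47.12 m/s
throttle_to(7445): rpm ← 7445
adjust_throttle(-162): rpm ← 7445 -162 = 7283
final state: V = 47.12 m/s, rpm = 7283 → n = rpm/60 = 121.383333 rev/s
target J* = 0.6475; solve J* = V/(n·D) for n: n = V/(J*·D) = 47.12/(0.6475 × 0.9) = 80.858001 rev/s
rpm = 60·n = 4851.480051

rpm = 4851.48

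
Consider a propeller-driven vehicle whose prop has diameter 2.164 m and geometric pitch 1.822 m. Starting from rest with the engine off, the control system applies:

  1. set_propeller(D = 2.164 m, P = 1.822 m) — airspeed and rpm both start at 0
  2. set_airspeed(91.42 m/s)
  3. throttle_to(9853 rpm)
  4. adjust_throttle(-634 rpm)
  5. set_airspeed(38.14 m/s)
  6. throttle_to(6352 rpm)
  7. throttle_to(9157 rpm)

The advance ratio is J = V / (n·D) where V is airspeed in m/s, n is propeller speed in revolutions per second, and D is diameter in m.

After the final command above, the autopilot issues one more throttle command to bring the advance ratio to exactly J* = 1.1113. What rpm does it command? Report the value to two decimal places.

set_propeller: D = 2.164 m, P = 1.822 m (p = P/D = 0.841959); state ← (V=0, rpm=0)
set_airspeed(91.42): V ← 91.42 m/s
throttle_to(9853): rpm ← 9853
adjust_throttle(-634): rpm ← 9853 -634 = 9219
set_airspeed(38.14): V ← 38.14 m/s
throttle_to(6352): rpm ← 6352
throttle_to(9157): rpm ← 9157
final state: V = 38.14 m/s, rpm = 9157 → n = rpm/60 = 152.616667 rev/s
target J* = 1.1113; solve J* = V/(n·D) for n: n = V/(J*·D) = 38.14/(1.1113 × 2.164) = 15.859596 rev/s
rpm = 60·n = 951.575755

rpm = 951.58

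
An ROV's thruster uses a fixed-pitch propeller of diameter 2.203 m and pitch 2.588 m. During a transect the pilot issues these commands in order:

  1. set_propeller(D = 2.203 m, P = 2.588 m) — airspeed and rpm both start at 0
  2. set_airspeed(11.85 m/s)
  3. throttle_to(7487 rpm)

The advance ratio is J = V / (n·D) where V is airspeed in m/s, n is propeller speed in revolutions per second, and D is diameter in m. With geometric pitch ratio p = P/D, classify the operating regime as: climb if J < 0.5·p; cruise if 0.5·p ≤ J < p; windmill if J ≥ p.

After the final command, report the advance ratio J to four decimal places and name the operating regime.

set_propeller: D = 2.203 m, P = 2.588 m (p = P/D = 1.174762); state ← (V=0, rpm=0)
set_airspeed(11.85): V ← 11.85 m/s
throttle_to(7487): rpm ← 7487
final state: V = 11.85 m/s, rpm = 7487 → n = rpm/60 = 124.783333 rev/s
J = V / (n·D) = 11.85 / (124.783333 × 2.203) = 0.043107
regime bands: climb J<0.5874 | cruise [0.5874, 1.1748) | windmill J≥1.1748
J = 0.0431 → climb

J = 0.0431, regime = climb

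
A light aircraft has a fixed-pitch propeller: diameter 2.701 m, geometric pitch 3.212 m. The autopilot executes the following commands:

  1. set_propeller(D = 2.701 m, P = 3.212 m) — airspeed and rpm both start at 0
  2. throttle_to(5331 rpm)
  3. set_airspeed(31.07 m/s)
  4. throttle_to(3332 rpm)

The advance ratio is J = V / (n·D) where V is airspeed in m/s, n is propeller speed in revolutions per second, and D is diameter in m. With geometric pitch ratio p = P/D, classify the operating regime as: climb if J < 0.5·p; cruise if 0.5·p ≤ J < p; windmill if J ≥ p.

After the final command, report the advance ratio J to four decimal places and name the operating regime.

set_propeller: D = 2.701 m, P = 3.212 m (p = P/D = 1.189189); state ← (V=0, rpm=0)
throttle_to(5331): rpm ← 5331
set_airspeed(31.07): V ← 31.07 m/s
throttle_to(3332): rpm ← 3332
final state: V = 31.07 m/s, rpm = 3332 → n = rpm/60 = 55.533333 rev/s
J = V / (n·D) = 31.07 / (55.533333 × 2.701) = 0.207140
regime bands: climb J<0.5946 | cruise [0.5946, 1.1892) | windmill J≥1.1892
J = 0.2071 → climb

J = 0.2071, regime = climb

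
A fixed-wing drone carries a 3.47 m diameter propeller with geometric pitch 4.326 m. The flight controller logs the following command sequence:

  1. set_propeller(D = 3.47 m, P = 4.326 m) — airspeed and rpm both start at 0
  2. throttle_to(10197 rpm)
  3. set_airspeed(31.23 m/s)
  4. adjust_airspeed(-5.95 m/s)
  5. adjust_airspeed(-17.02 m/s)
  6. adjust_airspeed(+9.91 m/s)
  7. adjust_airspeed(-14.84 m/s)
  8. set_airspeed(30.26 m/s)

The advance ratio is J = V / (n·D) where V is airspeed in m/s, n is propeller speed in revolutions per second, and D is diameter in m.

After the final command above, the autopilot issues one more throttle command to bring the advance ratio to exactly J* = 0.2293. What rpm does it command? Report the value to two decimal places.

set_propeller: D = 3.47 m, P = 4.326 m (p = P/D = 1.246686); state ← (V=0, rpm=0)
throttle_to(10197): rpm ← 10197
set_airspeed(31.23): V ← 31.23 m/s
adjust_airspeed(-5.95): V ← 31.23 -5.95 = 25.28 m/s
adjust_airspeed(-17.02): V ← 25.28 -17.02 = 8.26 m/s
adjust_airspeed(+9.91): V ← 8.26 +9.91 = 18.17 m/s
adjust_airspeed(-14.84): V ← 18.17 -14.84 = 3.33 m/s
set_airspeed(30.26): V ← 30.26 m/s
final state: V = 30.26 m/s, rpm = 10197 → n = rpm/60 = 169.950000 rev/s
target J* = 0.2293; solve J* = V/(n·D) for n: n = V/(J*·D) = 30.26/(0.2293 × 3.47) = 38.030794 rev/s
rpm = 60·n = 2281.847648

rpm = 2281.85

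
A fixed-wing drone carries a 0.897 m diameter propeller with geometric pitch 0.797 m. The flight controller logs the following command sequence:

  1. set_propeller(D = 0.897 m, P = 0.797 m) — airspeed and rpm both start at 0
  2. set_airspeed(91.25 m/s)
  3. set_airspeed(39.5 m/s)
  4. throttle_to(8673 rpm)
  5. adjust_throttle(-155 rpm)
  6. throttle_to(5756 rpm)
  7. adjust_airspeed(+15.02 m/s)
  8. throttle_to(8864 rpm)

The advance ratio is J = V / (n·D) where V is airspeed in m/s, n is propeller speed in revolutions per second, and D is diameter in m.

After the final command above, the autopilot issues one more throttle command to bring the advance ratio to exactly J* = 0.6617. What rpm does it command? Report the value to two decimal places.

set_propeller: D = 0.897 m, P = 0.797 m (p = P/D = 0.888517); state ← (V=0, rpm=0)
set_airspeed(91.25): V ← 91.25 m/s
set_airspeed(39.5): V ← 39.5 m/s
throttle_to(8673): rpm ← 8673
adjust_throttle(-155): rpm ← 8673 -155 = 8518
throttle_to(5756): rpm ← 5756
adjust_airspeed(+15.02): V ← 39.5 +15.02 = 54.52 m/s
throttle_to(8864): rpm ← 8864
final state: V = 54.52 m/s, rpm = 8864 → n = rpm/60 = 147.733333 rev/s
target J* = 0.6617; solve J* = V/(n·D) for n: n = V/(J*·D) = 54.52/(0.6617 × 0.897) = 91.854887 rev/s
rpm = 60·n = 5511.293248

rpm = 5511.29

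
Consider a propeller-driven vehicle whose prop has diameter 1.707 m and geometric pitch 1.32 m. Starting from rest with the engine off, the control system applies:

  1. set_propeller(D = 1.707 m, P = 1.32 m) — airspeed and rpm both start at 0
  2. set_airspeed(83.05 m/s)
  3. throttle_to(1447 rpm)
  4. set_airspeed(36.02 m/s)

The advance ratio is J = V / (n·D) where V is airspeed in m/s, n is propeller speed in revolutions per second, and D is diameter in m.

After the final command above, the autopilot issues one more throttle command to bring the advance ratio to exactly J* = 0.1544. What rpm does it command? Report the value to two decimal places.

set_propeller: D = 1.707 m, P = 1.32 m (p = P/D = 0.773286); state ← (V=0, rpm=0)
set_airspeed(83.05): V ← 83.05 m/s
throttle_to(1447): rpm ← 1447
set_airspeed(36.02): V ← 36.02 m/s
final state: V = 36.02 m/s, rpm = 1447 → n = rpm/60 = 24.116667 rev/s
target J* = 0.1544; solve J* = V/(n·D) for n: n = V/(J*·D) = 36.02/(0.1544 × 1.707) = 136.666758 rev/s
rpm = 60·n = 8200.005464

rpm = 8200.01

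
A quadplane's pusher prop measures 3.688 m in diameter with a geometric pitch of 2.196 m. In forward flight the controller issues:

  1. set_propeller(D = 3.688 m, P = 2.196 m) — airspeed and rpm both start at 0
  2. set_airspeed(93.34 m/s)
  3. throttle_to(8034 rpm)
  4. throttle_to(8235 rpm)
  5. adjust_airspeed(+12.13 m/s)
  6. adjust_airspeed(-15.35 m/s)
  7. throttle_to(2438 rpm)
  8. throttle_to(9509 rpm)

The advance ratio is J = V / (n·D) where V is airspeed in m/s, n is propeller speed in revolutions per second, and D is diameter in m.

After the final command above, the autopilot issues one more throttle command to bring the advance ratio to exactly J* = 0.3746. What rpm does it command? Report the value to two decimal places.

set_propeller: D = 3.688 m, P = 2.196 m (p = P/D = 0.595445); state ← (V=0, rpm=0)
set_airspeed(93.34): V ← 93.34 m/s
throttle_to(8034): rpm ← 8034
throttle_to(8235): rpm ← 8235
adjust_airspeed(+12.13): V ← 93.34 +12.13 = 105.47 m/s
adjust_airspeed(-15.35): V ← 105.47 -15.35 = 90.12 m/s
throttle_to(2438): rpm ← 2438
throttle_to(9509): rpm ← 9509
final state: V = 90.12 m/s, rpm = 9509 → n = rpm/60 = 158.483333 rev/s
target J* = 0.3746; solve J* = V/(n·D) for n: n = V/(J*·D) = 90.12/(0.3746 × 3.688) = 65.232271 rev/s
rpm = 60·n = 3913.936254

rpm = 3913.94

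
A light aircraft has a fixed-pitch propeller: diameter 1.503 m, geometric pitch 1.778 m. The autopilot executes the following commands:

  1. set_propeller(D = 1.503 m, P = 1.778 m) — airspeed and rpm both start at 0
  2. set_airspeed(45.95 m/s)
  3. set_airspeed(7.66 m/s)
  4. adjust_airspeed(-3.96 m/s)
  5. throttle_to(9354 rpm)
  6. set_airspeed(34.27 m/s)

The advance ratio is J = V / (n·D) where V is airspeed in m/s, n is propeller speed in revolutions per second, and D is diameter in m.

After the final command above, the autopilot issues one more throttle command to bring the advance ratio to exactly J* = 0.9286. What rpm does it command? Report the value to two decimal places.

rpm = 1473.25

set_propeller: D = 1.503 m, P = 1.778 m (p = P/D = 1.182967); state ← (V=0, rpm=0)
set_airspeed(45.95): V ← 45.95 m/s
set_airspeed(7.66): V ← 7.66 m/s
adjust_airspeed(-3.96): V ← 7.66 -3.96 = 3.7 m/s
throttle_to(9354): rpm ← 9354
set_airspeed(34.27): V ← 34.27 m/s
final state: V = 34.27 m/s, rpm = 9354 → n = rpm/60 = 155.900000 rev/s
target J* = 0.9286; solve J* = V/(n·D) for n: n = V/(J*·D) = 34.27/(0.9286 × 1.503) = 24.554237 rev/s
rpm = 60·n = 1473.254224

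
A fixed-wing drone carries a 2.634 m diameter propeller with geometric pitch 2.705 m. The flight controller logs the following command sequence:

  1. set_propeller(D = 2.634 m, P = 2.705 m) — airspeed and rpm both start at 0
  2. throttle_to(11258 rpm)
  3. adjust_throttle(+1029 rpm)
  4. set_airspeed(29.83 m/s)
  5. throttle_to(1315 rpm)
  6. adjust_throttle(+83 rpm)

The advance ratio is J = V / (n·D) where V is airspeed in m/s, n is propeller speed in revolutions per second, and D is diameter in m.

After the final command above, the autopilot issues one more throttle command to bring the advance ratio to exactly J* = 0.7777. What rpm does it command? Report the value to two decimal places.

set_propeller: D = 2.634 m, P = 2.705 m (p = P/D = 1.026955); state ← (V=0, rpm=0)
throttle_to(11258): rpm ← 11258
adjust_throttle(+1029): rpm ← 11258 +1029 = 12287
set_airspeed(29.83): V ← 29.83 m/s
throttle_to(1315): rpm ← 1315
adjust_throttle(+83): rpm ← 1315 +83 = 1398
final state: V = 29.83 m/s, rpm = 1398 → n = rpm/60 = 23.300000 rev/s
target J* = 0.7777; solve J* = V/(n·D) for n: n = V/(J*·D) = 29.83/(0.7777 × 2.634) = 14.562146 rev/s
rpm = 60·n = 873.728766

rpm = 873.73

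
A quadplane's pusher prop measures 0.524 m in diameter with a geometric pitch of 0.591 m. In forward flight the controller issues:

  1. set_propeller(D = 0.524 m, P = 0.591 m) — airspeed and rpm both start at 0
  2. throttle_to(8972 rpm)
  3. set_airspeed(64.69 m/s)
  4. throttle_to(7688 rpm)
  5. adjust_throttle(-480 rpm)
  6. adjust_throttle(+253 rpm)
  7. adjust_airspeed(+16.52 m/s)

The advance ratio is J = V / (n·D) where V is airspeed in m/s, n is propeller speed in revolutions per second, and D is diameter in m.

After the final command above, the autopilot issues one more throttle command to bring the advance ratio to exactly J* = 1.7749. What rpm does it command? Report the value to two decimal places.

set_propeller: D = 0.524 m, P = 0.591 m (p = P/D = 1.127863); state ← (V=0, rpm=0)
throttle_to(8972): rpm ← 8972
set_airspeed(64.69): V ← 64.69 m/s
throttle_to(7688): rpm ← 7688
adjust_throttle(-480): rpm ← 7688 -480 = 7208
adjust_throttle(+253): rpm ← 7208 +253 = 7461
adjust_airspeed(+16.52): V ← 64.69 +16.52 = 81.21 m/s
final state: V = 81.21 m/s, rpm = 7461 → n = rpm/60 = 124.350000 rev/s
target J* = 1.7749; solve J* = V/(n·D) for n: n = V/(J*·D) = 81.21/(1.7749 × 0.524) = 87.318111 rev/s
rpm = 60·n = 5239.086688

rpm = 5239.09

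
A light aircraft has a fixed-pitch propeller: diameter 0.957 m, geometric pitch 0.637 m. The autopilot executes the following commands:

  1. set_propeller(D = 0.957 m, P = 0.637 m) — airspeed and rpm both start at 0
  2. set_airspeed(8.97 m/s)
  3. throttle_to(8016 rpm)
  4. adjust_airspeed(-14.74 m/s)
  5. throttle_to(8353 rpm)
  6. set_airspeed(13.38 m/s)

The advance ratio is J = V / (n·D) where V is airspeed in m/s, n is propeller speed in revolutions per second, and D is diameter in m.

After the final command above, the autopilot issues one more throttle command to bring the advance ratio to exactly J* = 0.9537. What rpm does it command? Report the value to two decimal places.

set_propeller: D = 0.957 m, P = 0.637 m (p = P/D = 0.665622); state ← (V=0, rpm=0)
set_airspeed(8.97): V ← 8.97 m/s
throttle_to(8016): rpm ← 8016
adjust_airspeed(-14.74): V ← 8.97 -14.74 = -5.77 m/s
throttle_to(8353): rpm ← 8353
set_airspeed(13.38): V ← 13.38 m/s
final state: V = 13.38 m/s, rpm = 8353 → n = rpm/60 = 139.216667 rev/s
target J* = 0.9537; solve J* = V/(n·D) for n: n = V/(J*·D) = 13.38/(0.9537 × 0.957) = 14.659947 rev/s
rpm = 60·n = 879.596805

rpm = 879.60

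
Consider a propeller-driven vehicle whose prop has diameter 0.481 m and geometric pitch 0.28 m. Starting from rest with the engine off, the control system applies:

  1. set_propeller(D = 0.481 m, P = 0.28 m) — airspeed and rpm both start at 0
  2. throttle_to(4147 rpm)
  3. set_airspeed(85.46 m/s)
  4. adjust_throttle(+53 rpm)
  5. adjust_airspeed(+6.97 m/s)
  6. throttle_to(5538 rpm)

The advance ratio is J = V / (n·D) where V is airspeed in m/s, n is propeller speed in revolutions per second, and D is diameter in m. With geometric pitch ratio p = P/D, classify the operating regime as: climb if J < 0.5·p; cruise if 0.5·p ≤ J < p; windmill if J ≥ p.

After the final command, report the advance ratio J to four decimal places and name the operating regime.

set_propeller: D = 0.481 m, P = 0.28 m (p = P/D = 0.582121); state ← (V=0, rpm=0)
throttle_to(4147): rpm ← 4147
set_airspeed(85.46): V ← 85.46 m/s
adjust_throttle(+53): rpm ← 4147 +53 = 4200
adjust_airspeed(+6.97): V ← 85.46 +6.97 = 92.43 m/s
throttle_to(5538): rpm ← 5538
final state: V = 92.43 m/s, rpm = 5538 → n = rpm/60 = 92.300000 rev/s
J = V / (n·D) = 92.43 / (92.300000 × 0.481) = 2.081930
regime bands: climb J<0.2911 | cruise [0.2911, 0.5821) | windmill J≥0.5821
J = 2.0819 → windmill

J = 2.0819, regime = windmill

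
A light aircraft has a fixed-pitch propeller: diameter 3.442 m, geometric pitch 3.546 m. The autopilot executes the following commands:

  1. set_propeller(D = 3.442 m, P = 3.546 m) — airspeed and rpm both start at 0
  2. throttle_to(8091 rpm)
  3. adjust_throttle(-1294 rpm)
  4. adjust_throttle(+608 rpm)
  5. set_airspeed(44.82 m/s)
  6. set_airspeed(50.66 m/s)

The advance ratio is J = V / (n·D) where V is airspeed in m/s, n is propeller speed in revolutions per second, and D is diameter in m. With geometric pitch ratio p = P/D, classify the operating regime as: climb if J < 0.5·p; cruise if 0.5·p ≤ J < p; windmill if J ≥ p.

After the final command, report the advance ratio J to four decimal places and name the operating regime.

set_propeller: D = 3.442 m, P = 3.546 m (p = P/D = 1.030215); state ← (V=0, rpm=0)
throttle_to(8091): rpm ← 8091
adjust_throttle(-1294): rpm ← 8091 -1294 = 6797
adjust_throttle(+608): rpm ← 6797 +608 = 7405
set_airspeed(44.82): V ← 44.82 m/s
set_airspeed(50.66): V ← 50.66 m/s
final state: V = 50.66 m/s, rpm = 7405 → n = rpm/60 = 123.416667 rev/s
J = V / (n·D) = 50.66 / (123.416667 × 3.442) = 0.119256
regime bands: climb J<0.5151 | cruise [0.5151, 1.0302) | windmill J≥1.0302
J = 0.1193 → climb

J = 0.1193, regime = climb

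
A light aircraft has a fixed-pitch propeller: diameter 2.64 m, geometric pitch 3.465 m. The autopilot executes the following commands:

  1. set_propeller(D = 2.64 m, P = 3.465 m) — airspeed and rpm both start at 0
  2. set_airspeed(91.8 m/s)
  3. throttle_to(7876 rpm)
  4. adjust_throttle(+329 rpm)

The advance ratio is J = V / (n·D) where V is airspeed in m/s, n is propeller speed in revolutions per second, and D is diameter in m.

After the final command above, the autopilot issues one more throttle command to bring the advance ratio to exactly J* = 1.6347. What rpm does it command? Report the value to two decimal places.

set_propeller: D = 2.64 m, P = 3.465 m (p = P/D = 1.312500); state ← (V=0, rpm=0)
set_airspeed(91.8): V ← 91.8 m/s
throttle_to(7876): rpm ← 7876
adjust_throttle(+329): rpm ← 7876 +329 = 8205
final state: V = 91.8 m/s, rpm = 8205 → n = rpm/60 = 136.750000 rev/s
target J* = 1.6347; solve J* = V/(n·D) for n: n = V/(J*·D) = 91.8/(1.6347 × 2.64) = 21.271626 rev/s
rpm = 60·n = 1276.297569

rpm = 1276.30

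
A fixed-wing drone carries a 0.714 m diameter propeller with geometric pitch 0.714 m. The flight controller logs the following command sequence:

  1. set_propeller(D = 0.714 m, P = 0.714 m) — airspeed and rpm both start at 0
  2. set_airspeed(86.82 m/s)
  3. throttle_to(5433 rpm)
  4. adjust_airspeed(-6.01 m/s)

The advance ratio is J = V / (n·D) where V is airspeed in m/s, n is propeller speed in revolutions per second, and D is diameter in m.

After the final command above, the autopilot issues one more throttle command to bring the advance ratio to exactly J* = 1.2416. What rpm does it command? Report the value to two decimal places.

set_propeller: D = 0.714 m, P = 0.714 m (p = P/D = 1.000000); state ← (V=0, rpm=0)
set_airspeed(86.82): V ← 86.82 m/s
throttle_to(5433): rpm ← 5433
adjust_airspeed(-6.01): V ← 86.82 -6.01 = 80.81 m/s
final state: V = 80.81 m/s, rpm = 5433 → n = rpm/60 = 90.550000 rev/s
target J* = 1.2416; solve J* = V/(n·D) for n: n = V/(J*·D) = 80.81/(1.2416 × 0.714) = 91.155986 rev/s
rpm = 60·n = 5469.359135

rpm = 5469.36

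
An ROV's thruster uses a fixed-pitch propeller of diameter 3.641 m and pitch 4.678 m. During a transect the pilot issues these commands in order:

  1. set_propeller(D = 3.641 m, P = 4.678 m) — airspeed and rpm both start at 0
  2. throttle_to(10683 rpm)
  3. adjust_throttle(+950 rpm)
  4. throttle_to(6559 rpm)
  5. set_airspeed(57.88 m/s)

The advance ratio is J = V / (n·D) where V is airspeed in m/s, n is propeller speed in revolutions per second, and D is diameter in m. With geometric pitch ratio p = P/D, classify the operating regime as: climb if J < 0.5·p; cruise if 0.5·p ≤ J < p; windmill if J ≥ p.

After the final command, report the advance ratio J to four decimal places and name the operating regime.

J = 0.1454, regime = climb

set_propeller: D = 3.641 m, P = 4.678 m (p = P/D = 1.284812); state ← (V=0, rpm=0)
throttle_to(10683): rpm ← 10683
adjust_throttle(+950): rpm ← 10683 +950 = 11633
throttle_to(6559): rpm ← 6559
set_airspeed(57.88): V ← 57.88 m/s
final state: V = 57.88 m/s, rpm = 6559 → n = rpm/60 = 109.316667 rev/s
J = V / (n·D) = 57.88 / (109.316667 × 3.641) = 0.145419
regime bands: climb J<0.6424 | cruise [0.6424, 1.2848) | windmill J≥1.2848
J = 0.1454 → climb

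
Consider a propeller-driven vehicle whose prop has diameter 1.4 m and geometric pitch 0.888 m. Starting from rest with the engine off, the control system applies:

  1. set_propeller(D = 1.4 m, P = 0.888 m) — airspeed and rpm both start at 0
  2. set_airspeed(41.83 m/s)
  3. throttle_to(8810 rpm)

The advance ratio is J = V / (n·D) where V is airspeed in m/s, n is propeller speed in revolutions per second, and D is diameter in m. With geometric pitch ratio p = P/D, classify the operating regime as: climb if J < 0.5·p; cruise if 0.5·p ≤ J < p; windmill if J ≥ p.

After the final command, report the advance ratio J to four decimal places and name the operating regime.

J = 0.2035, regime = climb

set_propeller: D = 1.4 m, P = 0.888 m (p = P/D = 0.634286); state ← (V=0, rpm=0)
set_airspeed(41.83): V ← 41.83 m/s
throttle_to(8810): rpm ← 8810
final state: V = 41.83 m/s, rpm = 8810 → n = rpm/60 = 146.833333 rev/s
J = V / (n·D) = 41.83 / (146.833333 × 1.4) = 0.203486
regime bands: climb J<0.3171 | cruise [0.3171, 0.6343) | windmill J≥0.6343
J = 0.2035 → climb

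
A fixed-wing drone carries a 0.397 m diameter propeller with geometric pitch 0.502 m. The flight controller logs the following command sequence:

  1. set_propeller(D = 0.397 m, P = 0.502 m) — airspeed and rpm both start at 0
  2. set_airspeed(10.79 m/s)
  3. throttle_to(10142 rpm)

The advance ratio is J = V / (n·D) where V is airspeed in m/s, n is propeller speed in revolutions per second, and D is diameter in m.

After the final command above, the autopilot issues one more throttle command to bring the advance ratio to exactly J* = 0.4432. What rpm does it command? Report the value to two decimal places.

rpm = 3679.45

set_propeller: D = 0.397 m, P = 0.502 m (p = P/D = 1.264484); state ← (V=0, rpm=0)
set_airspeed(10.79): V ← 10.79 m/s
throttle_to(10142): rpm ← 10142
final state: V = 10.79 m/s, rpm = 10142 → n = rpm/60 = 169.033333 rev/s
target J* = 0.4432; solve J* = V/(n·D) for n: n = V/(J*·D) = 10.79/(0.4432 × 0.397) = 61.324100 rev/s
rpm = 60·n = 3679.446026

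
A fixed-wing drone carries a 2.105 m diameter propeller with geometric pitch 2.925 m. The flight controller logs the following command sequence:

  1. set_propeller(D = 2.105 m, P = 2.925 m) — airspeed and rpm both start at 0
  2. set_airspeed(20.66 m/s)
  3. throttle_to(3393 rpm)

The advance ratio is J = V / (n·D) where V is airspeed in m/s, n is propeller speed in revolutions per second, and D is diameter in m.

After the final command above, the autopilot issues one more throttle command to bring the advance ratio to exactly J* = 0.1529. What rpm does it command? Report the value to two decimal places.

set_propeller: D = 2.105 m, P = 2.925 m (p = P/D = 1.389549); state ← (V=0, rpm=0)
set_airspeed(20.66): V ← 20.66 m/s
throttle_to(3393): rpm ← 3393
final state: V = 20.66 m/s, rpm = 3393 → n = rpm/60 = 56.550000 rev/s
target J* = 0.1529; solve J* = V/(n·D) for n: n = V/(J*·D) = 20.66/(0.1529 × 2.105) = 64.190496 rev/s
rpm = 60·n = 3851.429761

rpm = 3851.43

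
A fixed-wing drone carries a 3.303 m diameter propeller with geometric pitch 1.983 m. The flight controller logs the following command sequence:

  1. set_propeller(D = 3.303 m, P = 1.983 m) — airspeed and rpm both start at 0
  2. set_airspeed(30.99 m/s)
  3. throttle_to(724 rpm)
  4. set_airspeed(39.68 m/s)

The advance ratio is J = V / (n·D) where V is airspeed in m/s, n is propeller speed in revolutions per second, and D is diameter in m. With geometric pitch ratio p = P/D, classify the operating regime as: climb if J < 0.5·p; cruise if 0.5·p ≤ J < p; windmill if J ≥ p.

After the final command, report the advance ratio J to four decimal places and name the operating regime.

J = 0.9956, regime = windmill

set_propeller: D = 3.303 m, P = 1.983 m (p = P/D = 0.600363); state ← (V=0, rpm=0)
set_airspeed(30.99): V ← 30.99 m/s
throttle_to(724): rpm ← 724
set_airspeed(39.68): V ← 39.68 m/s
final state: V = 39.68 m/s, rpm = 724 → n = rpm/60 = 12.066667 rev/s
J = V / (n·D) = 39.68 / (12.066667 × 3.303) = 0.995579
regime bands: climb J<0.3002 | cruise [0.3002, 0.6004) | windmill J≥0.6004
J = 0.9956 → windmill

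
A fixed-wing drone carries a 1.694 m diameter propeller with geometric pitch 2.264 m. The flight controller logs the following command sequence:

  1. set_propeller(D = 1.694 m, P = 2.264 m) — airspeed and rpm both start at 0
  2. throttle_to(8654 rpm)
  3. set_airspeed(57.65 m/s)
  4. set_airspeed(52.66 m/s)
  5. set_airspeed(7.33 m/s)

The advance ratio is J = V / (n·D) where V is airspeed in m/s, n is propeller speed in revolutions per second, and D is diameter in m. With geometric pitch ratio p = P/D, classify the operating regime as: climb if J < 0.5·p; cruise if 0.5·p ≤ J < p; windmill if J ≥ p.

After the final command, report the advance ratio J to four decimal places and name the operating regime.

set_propeller: D = 1.694 m, P = 2.264 m (p = P/D = 1.336482); state ← (V=0, rpm=0)
throttle_to(8654): rpm ← 8654
set_airspeed(57.65): V ← 57.65 m/s
set_airspeed(52.66): V ← 52.66 m/s
set_airspeed(7.33): V ← 7.33 m/s
final state: V = 7.33 m/s, rpm = 8654 → n = rpm/60 = 144.233333 rev/s
J = V / (n·D) = 7.33 / (144.233333 × 1.694) = 0.030000
regime bands: climb J<0.6682 | cruise [0.6682, 1.3365) | windmill J≥1.3365
J = 0.0300 → climb

J = 0.0300, regime = climb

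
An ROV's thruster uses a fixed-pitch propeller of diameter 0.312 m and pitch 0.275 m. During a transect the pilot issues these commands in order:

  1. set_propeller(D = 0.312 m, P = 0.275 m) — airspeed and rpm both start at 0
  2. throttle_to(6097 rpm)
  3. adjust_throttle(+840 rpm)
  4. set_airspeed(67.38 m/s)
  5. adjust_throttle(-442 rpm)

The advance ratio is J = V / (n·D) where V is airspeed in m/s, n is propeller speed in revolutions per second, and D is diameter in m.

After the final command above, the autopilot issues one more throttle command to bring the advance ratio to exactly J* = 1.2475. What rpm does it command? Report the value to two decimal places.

rpm = 10386.93

set_propeller: D = 0.312 m, P = 0.275 m (p = P/D = 0.881410); state ← (V=0, rpm=0)
throttle_to(6097): rpm ← 6097
adjust_throttle(+840): rpm ← 6097 +840 = 6937
set_airspeed(67.38): V ← 67.38 m/s
adjust_throttle(-442): rpm ← 6937 -442 = 6495
final state: V = 67.38 m/s, rpm = 6495 → n = rpm/60 = 108.250000 rev/s
target J* = 1.2475; solve J* = V/(n·D) for n: n = V/(J*·D) = 67.38/(1.2475 × 0.312) = 173.115462 rev/s
rpm = 60·n = 10386.927702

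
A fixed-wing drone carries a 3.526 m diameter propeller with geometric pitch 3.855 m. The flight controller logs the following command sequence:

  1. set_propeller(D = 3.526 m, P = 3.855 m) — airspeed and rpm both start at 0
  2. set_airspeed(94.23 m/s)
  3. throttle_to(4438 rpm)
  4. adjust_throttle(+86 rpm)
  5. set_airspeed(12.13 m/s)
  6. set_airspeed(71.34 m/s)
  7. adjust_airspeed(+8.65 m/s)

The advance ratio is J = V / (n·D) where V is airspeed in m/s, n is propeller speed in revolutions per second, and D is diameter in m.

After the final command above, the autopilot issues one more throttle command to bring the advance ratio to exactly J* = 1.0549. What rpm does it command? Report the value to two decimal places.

rpm = 1290.31

set_propeller: D = 3.526 m, P = 3.855 m (p = P/D = 1.093307); state ← (V=0, rpm=0)
set_airspeed(94.23): V ← 94.23 m/s
throttle_to(4438): rpm ← 4438
adjust_throttle(+86): rpm ← 4438 +86 = 4524
set_airspeed(12.13): V ← 12.13 m/s
set_airspeed(71.34): V ← 71.34 m/s
adjust_airspeed(+8.65): V ← 71.34 +8.65 = 79.99 m/s
final state: V = 79.99 m/s, rpm = 4524 → n = rpm/60 = 75.400000 rev/s
target J* = 1.0549; solve J* = V/(n·D) for n: n = V/(J*·D) = 79.99/(1.0549 × 3.526) = 21.505131 rev/s
rpm = 60·n = 1290.307872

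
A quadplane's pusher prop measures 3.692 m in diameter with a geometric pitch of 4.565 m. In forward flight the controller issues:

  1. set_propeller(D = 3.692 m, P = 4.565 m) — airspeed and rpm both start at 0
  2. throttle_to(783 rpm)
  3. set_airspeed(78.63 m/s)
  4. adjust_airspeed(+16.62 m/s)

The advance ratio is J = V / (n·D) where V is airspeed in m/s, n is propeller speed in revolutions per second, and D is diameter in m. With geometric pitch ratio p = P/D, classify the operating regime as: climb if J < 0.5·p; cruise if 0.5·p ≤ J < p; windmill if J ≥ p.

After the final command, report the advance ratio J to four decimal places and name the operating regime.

set_propeller: D = 3.692 m, P = 4.565 m (p = P/D = 1.236457); state ← (V=0, rpm=0)
throttle_to(783): rpm ← 783
set_airspeed(78.63): V ← 78.63 m/s
adjust_airspeed(+16.62): V ← 78.63 +16.62 = 95.25 m/s
final state: V = 95.25 m/s, rpm = 783 → n = rpm/60 = 13.050000 rev/s
J = V / (n·D) = 95.25 / (13.050000 × 3.692) = 1.976937
regime bands: climb J<0.6182 | cruise [0.6182, 1.2365) | windmill J≥1.2365
J = 1.9769 → windmill

J = 1.9769, regime = windmill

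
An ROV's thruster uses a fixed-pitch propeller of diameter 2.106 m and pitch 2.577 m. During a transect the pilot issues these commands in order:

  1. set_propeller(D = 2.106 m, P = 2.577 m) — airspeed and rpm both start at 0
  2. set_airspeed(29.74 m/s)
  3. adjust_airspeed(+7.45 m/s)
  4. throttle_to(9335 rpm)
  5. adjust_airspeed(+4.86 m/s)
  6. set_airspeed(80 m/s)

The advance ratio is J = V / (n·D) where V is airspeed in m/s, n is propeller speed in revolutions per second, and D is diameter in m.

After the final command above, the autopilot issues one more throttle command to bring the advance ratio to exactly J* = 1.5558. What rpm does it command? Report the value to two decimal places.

rpm = 1464.97

set_propeller: D = 2.106 m, P = 2.577 m (p = P/D = 1.223647); state ← (V=0, rpm=0)
set_airspeed(29.74): V ← 29.74 m/s
adjust_airspeed(+7.45): V ← 29.74 +7.45 = 37.19 m/s
throttle_to(9335): rpm ← 9335
adjust_airspeed(+4.86): V ← 37.19 +4.86 = 42.05 m/s
set_airspeed(80): V ← 80 m/s
final state: V = 80 m/s, rpm = 9335 → n = rpm/60 = 155.583333 rev/s
target J* = 1.5558; solve J* = V/(n·D) for n: n = V/(J*·D) = 80/(1.5558 × 2.106) = 24.416188 rev/s
rpm = 60·n = 1464.971255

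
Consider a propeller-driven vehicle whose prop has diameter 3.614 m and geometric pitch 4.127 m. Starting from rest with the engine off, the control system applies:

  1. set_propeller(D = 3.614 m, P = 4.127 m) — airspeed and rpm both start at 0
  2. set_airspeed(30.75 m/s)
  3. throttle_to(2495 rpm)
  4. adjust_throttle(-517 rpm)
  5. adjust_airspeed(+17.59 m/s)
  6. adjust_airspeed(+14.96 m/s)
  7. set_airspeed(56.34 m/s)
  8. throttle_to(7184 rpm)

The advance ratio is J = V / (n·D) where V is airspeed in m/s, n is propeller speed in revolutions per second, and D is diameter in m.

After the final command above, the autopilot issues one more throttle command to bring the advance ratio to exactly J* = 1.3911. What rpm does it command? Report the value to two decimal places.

rpm = 672.39

set_propeller: D = 3.614 m, P = 4.127 m (p = P/D = 1.141948); state ← (V=0, rpm=0)
set_airspeed(30.75): V ← 30.75 m/s
throttle_to(2495): rpm ← 2495
adjust_throttle(-517): rpm ← 2495 -517 = 1978
adjust_airspeed(+17.59): V ← 30.75 +17.59 = 48.34 m/s
adjust_airspeed(+14.96): V ← 48.34 +14.96 = 63.3 m/s
set_airspeed(56.34): V ← 56.34 m/s
throttle_to(7184): rpm ← 7184
final state: V = 56.34 m/s, rpm = 7184 → n = rpm/60 = 119.733333 rev/s
target J* = 1.3911; solve J* = V/(n·D) for n: n = V/(J*·D) = 56.34/(1.3911 × 3.614) = 11.206509 rev/s
rpm = 60·n = 672.390539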